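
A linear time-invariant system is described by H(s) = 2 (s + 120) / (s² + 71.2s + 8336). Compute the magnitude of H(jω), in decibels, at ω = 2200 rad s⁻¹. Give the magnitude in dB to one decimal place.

-60.8 dB

|j2200 + 120| = √(2200² + 120²) = 2203
|(j2200)² + 71.2(j2200) + 8336| = |-4.8317e+06 + j1.5664e+05| = 4.834e+06
|H(j2200)| = 2 × 2203 / 4.834e+06 = 0.00091153
20 log₁₀(0.00091153) = -60.80 dB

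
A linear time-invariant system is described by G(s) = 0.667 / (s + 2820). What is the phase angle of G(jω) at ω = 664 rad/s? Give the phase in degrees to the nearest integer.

∠(j664 + 2820) = arctan(664/2820) = 13.25°
∠G(j664) = −13.25° = -13.25°

-13°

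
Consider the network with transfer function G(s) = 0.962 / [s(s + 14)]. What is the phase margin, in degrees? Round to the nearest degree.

Gain crossover: |G(jω)| = 1 at ω ≈ 0.0687 rad/s.
∠G(j0.0687) = −90° − arctan(0.0687/14) ≈ -90.28°
PM = 180° + (-90.28°) = 89.72°

90°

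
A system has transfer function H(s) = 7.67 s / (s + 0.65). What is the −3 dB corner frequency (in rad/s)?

0.65 rad/s

For a single-pole high-pass, the −3 dB point is at the pole: ω = 0.65 rad/s.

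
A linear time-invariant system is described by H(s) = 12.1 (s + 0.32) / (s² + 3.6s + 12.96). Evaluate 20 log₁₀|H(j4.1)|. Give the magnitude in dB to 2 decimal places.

|j4.1 + 0.32| = √(4.1² + 0.32²) = 4.112
|(j4.1)² + 3.6(j4.1) + 12.96| = |-3.85 + j14.76| = 15.25
|H(j4.1)| = 12.1 × 4.112 / 15.25 = 3.2622
20 log₁₀(3.2622) = 10.270 dB

10.27 dB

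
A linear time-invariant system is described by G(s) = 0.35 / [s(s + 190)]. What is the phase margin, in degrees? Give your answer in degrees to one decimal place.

Gain crossover: |G(jω)| = 1 at ω ≈ 0.00184 rad s⁻¹.
∠G(j0.00184) = −90° − arctan(0.00184/190) ≈ -90.00°
PM = 180° + (-90.00°) = 90.00°

90.0 deg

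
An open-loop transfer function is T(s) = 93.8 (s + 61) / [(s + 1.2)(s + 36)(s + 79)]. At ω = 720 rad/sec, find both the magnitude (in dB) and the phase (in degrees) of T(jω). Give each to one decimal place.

|T| = -74.9 dB, ∠T = -175.6°

|j720 + 61| = √(720² + 61²) = 722.6
|j720 + 1.2| = √(720² + 1.2²) = 720
|j720 + 36| = √(720² + 36²) = 720.9
|j720 + 79| = √(720² + 79²) = 724.3
|T(j720)| = 93.8 × 722.6 / (720 × 720.9 × 724.3) = 0.00018028
20 log₁₀(0.00018028) = -74.88 dB
∠(j720 + 61) = arctan(720/61) = 85.16°
∠(j720 + 1.2) = arctan(720/1.2) = 89.90°
∠(j720 + 36) = arctan(720/36) = 87.14°
∠(j720 + 79) = arctan(720/79) = 83.74°
∠T(j720) = 85.16° − (89.90° + 87.14° + 83.74°) = -175.62°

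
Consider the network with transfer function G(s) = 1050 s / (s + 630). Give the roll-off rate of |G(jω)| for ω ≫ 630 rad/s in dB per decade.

With 1 zero and 1 pole, the high-frequency asymptotic slope is 20 × (1 − 1) = 0 dB/decade.

0 dB/decade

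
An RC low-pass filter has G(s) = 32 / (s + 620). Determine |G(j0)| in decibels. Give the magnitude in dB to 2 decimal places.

-25.74 dB

G(0) = 32 / 620 = 0.051613
20 log₁₀(0.051613) = -25.745 dB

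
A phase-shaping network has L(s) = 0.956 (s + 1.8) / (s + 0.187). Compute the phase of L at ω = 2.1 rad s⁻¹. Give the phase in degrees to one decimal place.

∠(j2.1 + 1.8) = arctan(2.1/1.8) = 49.40°
∠(j2.1 + 0.187) = arctan(2.1/0.187) = 84.91°
∠L(j2.1) = 49.40° − 84.91° = -35.51°

-35.5°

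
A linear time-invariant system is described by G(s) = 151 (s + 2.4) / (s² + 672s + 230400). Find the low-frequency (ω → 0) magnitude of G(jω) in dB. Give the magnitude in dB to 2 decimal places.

-56.07 dB

G(0) = 151 × 2.4 / 230400 = 0.0015729
20 log₁₀(0.0015729) = -56.066 dB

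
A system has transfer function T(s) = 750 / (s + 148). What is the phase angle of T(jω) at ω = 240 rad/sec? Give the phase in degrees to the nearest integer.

-58°

∠(j240 + 148) = arctan(240/148) = 58.34°
∠T(j240) = −58.34° = -58.34°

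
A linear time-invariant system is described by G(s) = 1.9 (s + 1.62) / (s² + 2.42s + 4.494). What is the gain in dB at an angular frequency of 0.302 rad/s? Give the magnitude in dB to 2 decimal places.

-3.08 dB

|j0.302 + 1.62| = √(0.302² + 1.62²) = 1.648
|(j0.302)² + 2.42(j0.302) + 4.494| = |4.4028 + j0.73084| = 4.463
|G(j0.302)| = 1.9 × 1.648 / 4.463 = 0.70155
20 log₁₀(0.70155) = -3.079 dB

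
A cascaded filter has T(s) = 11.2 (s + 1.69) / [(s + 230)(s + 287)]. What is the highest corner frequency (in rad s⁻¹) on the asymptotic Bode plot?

287 rad s⁻¹

Break frequencies occur at each pole and zero magnitude: 1.69 rad s⁻¹, 230 rad s⁻¹, 287 rad s⁻¹.
The highest is 287 rad s⁻¹.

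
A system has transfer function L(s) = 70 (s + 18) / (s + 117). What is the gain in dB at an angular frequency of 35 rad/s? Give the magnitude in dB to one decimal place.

27.1 dB

|j35 + 18| = √(35² + 18²) = 39.36
|j35 + 117| = √(35² + 117²) = 122.1
|L(j35)| = 70 × 39.36 / 122.1 = 22.559
20 log₁₀(22.559) = 27.07 dB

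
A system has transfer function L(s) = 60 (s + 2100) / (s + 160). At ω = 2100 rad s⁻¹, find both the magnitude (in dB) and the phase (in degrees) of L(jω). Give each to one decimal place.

|L| = 38.5 dB, ∠L = -40.6°

|j2100 + 2100| = √(2100² + 2100²) = 2970
|j2100 + 160| = √(2100² + 160²) = 2106
|L(j2100)| = 60 × 2970 / 2106 = 84.608
20 log₁₀(84.608) = 38.55 dB
∠(j2100 + 2100) = arctan(2100/2100) = 45.00°
∠(j2100 + 160) = arctan(2100/160) = 85.64°
∠L(j2100) = 45.00° − 85.64° = -40.64°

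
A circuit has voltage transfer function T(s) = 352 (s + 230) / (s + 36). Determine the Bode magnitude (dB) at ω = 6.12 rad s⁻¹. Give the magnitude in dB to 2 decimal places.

|j6.12 + 230| = √(6.12² + 230²) = 230.1
|j6.12 + 36| = √(6.12² + 36²) = 36.52
|T(j6.12)| = 352 × 230.1 / 36.52 = 2217.9
20 log₁₀(2217.9) = 66.919 dB

66.92 dB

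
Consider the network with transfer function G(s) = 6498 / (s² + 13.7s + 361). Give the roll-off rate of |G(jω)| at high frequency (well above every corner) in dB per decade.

-40 dB/decade

With 0 zeros and 2 poles, the high-frequency asymptotic slope is 20 × (0 − 2) = -40 dB/decade.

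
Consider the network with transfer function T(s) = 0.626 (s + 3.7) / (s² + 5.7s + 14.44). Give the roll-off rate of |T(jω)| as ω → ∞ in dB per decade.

-20 dB/decade

With 1 zero and 2 poles, the high-frequency asymptotic slope is 20 × (1 − 2) = -20 dB/decade.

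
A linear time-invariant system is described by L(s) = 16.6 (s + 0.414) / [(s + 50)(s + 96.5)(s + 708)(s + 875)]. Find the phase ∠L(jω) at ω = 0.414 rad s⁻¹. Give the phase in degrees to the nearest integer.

∠(j0.414 + 0.414) = arctan(0.414/0.414) = 45.00°
∠(j0.414 + 50) = arctan(0.414/50) = 0.47°
∠(j0.414 + 96.5) = arctan(0.414/96.5) = 0.25°
∠(j0.414 + 708) = arctan(0.414/708) = 0.03°
∠(j0.414 + 875) = arctan(0.414/875) = 0.03°
∠L(j0.414) = 45.00° − (0.47° + 0.25° + 0.03° + 0.03°) = 44.22°

44°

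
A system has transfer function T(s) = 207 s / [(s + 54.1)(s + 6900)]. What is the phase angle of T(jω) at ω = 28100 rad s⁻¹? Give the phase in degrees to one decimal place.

∠(j28100) = 90.00°
∠(j28100 + 54.1) = arctan(28100/54.1) = 89.89°
∠(j28100 + 6900) = arctan(28100/6900) = 76.20°
∠T(j28100) = 90.00° − (89.89° + 76.20°) = -76.09°

-76.1°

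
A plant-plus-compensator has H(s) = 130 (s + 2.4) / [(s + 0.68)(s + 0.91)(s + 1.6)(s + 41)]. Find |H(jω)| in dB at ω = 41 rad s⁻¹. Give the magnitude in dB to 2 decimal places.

-57.49 dB

|j41 + 2.4| = √(41² + 2.4²) = 41.07
|j41 + 0.68| = √(41² + 0.68²) = 41.01
|j41 + 0.91| = √(41² + 0.91²) = 41.01
|j41 + 1.6| = √(41² + 1.6²) = 41.03
|j41 + 41| = √(41² + 41²) = 57.98
|H(j41)| = 130 × 41.07 / (41.01 × 41.01 × 41.03 × 57.98) = 0.0013345
20 log₁₀(0.0013345) = -57.494 dB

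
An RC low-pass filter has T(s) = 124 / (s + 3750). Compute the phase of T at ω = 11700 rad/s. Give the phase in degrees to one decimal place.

∠(j11700 + 3750) = arctan(11700/3750) = 72.23°
∠T(j11700) = −72.23° = -72.23°

-72.2 deg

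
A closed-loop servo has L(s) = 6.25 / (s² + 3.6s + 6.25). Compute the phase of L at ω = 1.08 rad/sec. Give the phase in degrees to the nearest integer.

∠[(j1.08)² + 3.6(j1.08) + 6.25] = ∠[5.0836 + j3.888] = 37.41°
∠L(j1.08) = −37.41° = -37.41°

-37 deg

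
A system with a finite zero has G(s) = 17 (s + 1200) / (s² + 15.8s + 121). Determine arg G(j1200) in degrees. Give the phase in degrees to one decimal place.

∠(j1200 + 1200) = arctan(1200/1200) = 45.00°
∠[(j1200)² + 15.8(j1200) + 121] = ∠[-1.4399e+06 + j18960] = 179.25°
∠G(j1200) = 45.00° − 179.25° = -134.25°

-134.2 deg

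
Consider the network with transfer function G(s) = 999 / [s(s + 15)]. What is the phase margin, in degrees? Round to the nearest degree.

Gain crossover: |G(jω)| = 1 at ω ≈ 29.9 rad/s.
∠G(j29.9) = −90° − arctan(29.9/15) ≈ -153.34°
PM = 180° + (-153.34°) = 26.66°

27°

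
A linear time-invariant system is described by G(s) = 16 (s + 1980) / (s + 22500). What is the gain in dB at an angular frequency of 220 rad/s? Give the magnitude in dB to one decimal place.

|j220 + 1980| = √(220² + 1980²) = 1992
|j220 + 22500| = √(220² + 22500²) = 2.25e+04
|G(j220)| = 16 × 1992 / 2.25e+04 = 1.4166
20 log₁₀(1.4166) = 3.02 dB

3.0 dB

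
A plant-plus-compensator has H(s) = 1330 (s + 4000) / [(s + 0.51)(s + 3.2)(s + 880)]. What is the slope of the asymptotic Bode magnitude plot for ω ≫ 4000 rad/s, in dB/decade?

With 1 zero and 3 poles, the high-frequency asymptotic slope is 20 × (1 − 3) = -40 dB/decade.

-40 dB/decade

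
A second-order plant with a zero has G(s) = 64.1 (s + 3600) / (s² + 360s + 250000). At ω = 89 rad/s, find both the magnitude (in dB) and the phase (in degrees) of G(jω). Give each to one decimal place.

|G| = -0.5 dB, ∠G = -6.1°

|j89 + 3600| = √(89² + 3600²) = 3601
|(j89)² + 360(j89) + 250000| = |2.4208e+05 + j32040| = 2.442e+05
|G(j89)| = 64.1 × 3601 / 2.442e+05 = 0.94529
20 log₁₀(0.94529) = -0.49 dB
∠(j89 + 3600) = arctan(89/3600) = 1.42°
∠[(j89)² + 360(j89) + 250000] = ∠[2.4208e+05 + j32040] = 7.54°
∠G(j89) = 1.42° − 7.54° = -6.12°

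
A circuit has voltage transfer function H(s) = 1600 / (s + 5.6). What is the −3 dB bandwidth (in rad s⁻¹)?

For a single-pole low-pass, the −3 dB point is at the pole: ω = 5.6 rad s⁻¹.

5.6 rad s⁻¹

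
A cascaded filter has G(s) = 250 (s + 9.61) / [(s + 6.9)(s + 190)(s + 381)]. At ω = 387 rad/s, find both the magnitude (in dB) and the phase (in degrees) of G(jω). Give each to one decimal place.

|j387 + 9.61| = √(387² + 9.61²) = 387.1
|j387 + 6.9| = √(387² + 6.9²) = 387.1
|j387 + 190| = √(387² + 190²) = 431.1
|j387 + 381| = √(387² + 381²) = 543.1
|G(j387)| = 250 × 387.1 / (387.1 × 431.1 × 543.1) = 0.0010679
20 log₁₀(0.0010679) = -59.43 dB
∠(j387 + 9.61) = arctan(387/9.61) = 88.58°
∠(j387 + 6.9) = arctan(387/6.9) = 88.98°
∠(j387 + 190) = arctan(387/190) = 63.85°
∠(j387 + 381) = arctan(387/381) = 45.45°
∠G(j387) = 88.58° − (88.98° + 63.85° + 45.45°) = -109.70°

|G| = -59.4 dB, ∠G = -109.7°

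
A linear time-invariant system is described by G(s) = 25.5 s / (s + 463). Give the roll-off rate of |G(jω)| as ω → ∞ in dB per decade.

0 dB/decade

With 1 zero and 1 pole, the high-frequency asymptotic slope is 20 × (1 − 1) = 0 dB/decade.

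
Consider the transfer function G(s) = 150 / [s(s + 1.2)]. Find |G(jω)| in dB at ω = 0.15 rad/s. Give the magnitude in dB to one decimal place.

58.3 dB

|j0.15 + 1.2| = √(0.15² + 1.2²) = 1.209
|j0.15| = 0.15
|G(j0.15)| = 150 / (1.209 × 0.15) = 826.9
20 log₁₀(826.9) = 58.35 dB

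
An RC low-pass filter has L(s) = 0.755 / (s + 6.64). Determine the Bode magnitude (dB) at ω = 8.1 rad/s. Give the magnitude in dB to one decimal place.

|j8.1 + 6.64| = √(8.1² + 6.64²) = 10.47
|L(j8.1)| = 0.755 / 10.47 = 0.072085
20 log₁₀(0.072085) = -22.84 dB

-22.8 dB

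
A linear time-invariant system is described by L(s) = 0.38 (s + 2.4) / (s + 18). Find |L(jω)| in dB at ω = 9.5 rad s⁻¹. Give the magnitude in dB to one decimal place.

|j9.5 + 2.4| = √(9.5² + 2.4²) = 9.798
|j9.5 + 18| = √(9.5² + 18²) = 20.35
|L(j9.5)| = 0.38 × 9.798 / 20.35 = 0.18294
20 log₁₀(0.18294) = -14.75 dB

-14.8 dB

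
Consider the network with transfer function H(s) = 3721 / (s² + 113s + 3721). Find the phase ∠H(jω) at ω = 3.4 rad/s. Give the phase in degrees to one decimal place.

∠[(j3.4)² + 113(j3.4) + 3721] = ∠[3709.4 + j384.2] = 5.91°
∠H(j3.4) = −5.91° = -5.91°

-5.9°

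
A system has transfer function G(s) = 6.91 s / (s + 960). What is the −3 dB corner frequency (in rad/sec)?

For a single-pole high-pass, the −3 dB point is at the pole: ω = 960 rad/sec.

960 rad/sec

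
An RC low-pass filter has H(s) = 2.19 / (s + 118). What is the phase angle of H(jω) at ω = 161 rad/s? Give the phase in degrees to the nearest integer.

-54°

∠(j161 + 118) = arctan(161/118) = 53.76°
∠H(j161) = −53.76° = -53.76°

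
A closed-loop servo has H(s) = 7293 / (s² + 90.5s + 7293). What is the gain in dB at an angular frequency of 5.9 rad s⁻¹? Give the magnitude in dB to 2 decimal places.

0.02 dB

|(j5.9)² + 90.5(j5.9) + 7293| = |7258.2 + j533.95| = 7278
|H(j5.9)| = 7293 / 7278 = 1.0021
20 log₁₀(1.0021) = 0.018 dB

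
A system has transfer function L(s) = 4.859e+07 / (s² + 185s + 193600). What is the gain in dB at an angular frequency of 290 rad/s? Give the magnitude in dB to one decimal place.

|(j290)² + 185(j290) + 193600| = |1.095e+05 + j53650| = 1.219e+05
|L(j290)| = 4.859e+07 / 1.219e+05 = 398.49
20 log₁₀(398.49) = 52.01 dB

52.0 dB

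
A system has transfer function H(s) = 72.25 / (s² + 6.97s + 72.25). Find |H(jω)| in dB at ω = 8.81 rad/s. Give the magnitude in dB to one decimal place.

|(j8.81)² + 6.97(j8.81) + 72.25| = |-5.3661 + j61.406| = 61.64
|H(j8.81)| = 72.25 / 61.64 = 1.1721
20 log₁₀(1.1721) = 1.38 dB

1.4 dB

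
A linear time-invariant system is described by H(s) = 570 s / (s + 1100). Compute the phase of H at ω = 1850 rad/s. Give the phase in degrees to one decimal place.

∠(j1850) = 90.00°
∠(j1850 + 1100) = arctan(1850/1100) = 59.26°
∠H(j1850) = 90.00° − 59.26° = 30.74°

30.7°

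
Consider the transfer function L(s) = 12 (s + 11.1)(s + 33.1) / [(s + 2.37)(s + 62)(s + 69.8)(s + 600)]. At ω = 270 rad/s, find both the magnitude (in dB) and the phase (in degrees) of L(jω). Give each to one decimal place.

|L| = -83.8 dB, ∠L = -95.6°

|j270 + 11.1| = √(270² + 11.1²) = 270.2
|j270 + 33.1| = √(270² + 33.1²) = 272
|j270 + 2.37| = √(270² + 2.37²) = 270
|j270 + 62| = √(270² + 62²) = 277
|j270 + 69.8| = √(270² + 69.8²) = 278.9
|j270 + 600| = √(270² + 600²) = 658
|L(j270)| = 12 × 270.2 × 272 / (270 × 277 × 278.9 × 658) = 6.427e-05
20 log₁₀(6.427e-05) = -83.84 dB
∠(j270 + 11.1) = arctan(270/11.1) = 87.65°
∠(j270 + 33.1) = arctan(270/33.1) = 83.01°
∠(j270 + 2.37) = arctan(270/2.37) = 89.50°
∠(j270 + 62) = arctan(270/62) = 77.07°
∠(j270 + 69.8) = arctan(270/69.8) = 75.51°
∠(j270 + 600) = arctan(270/600) = 24.23°
∠L(j270) = 87.65° + 83.01° − (89.50° + 77.07° + 75.51° + 24.23°) = -95.64°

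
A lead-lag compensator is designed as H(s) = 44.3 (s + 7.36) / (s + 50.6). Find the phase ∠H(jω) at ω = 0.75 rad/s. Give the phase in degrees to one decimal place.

5.0°

∠(j0.75 + 7.36) = arctan(0.75/7.36) = 5.82°
∠(j0.75 + 50.6) = arctan(0.75/50.6) = 0.85°
∠H(j0.75) = 5.82° − 0.85° = 4.97°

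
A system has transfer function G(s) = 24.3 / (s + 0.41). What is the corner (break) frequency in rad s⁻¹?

0.41 rad s⁻¹

The single real pole at s = −0.41 gives a corner at ω = 0.41 rad s⁻¹.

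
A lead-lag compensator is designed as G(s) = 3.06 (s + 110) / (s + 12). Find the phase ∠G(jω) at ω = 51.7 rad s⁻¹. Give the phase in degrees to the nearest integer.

∠(j51.7 + 110) = arctan(51.7/110) = 25.17°
∠(j51.7 + 12) = arctan(51.7/12) = 76.93°
∠G(j51.7) = 25.17° − 76.93° = -51.76°

-52 deg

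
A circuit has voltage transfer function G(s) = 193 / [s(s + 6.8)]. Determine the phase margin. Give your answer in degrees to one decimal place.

Gain crossover: |G(jω)| = 1 at ω ≈ 13.1 rad s⁻¹.
∠G(j13.1) = −90° − arctan(13.1/6.8) ≈ -152.54°
PM = 180° + (-152.54°) = 27.46°

27.5°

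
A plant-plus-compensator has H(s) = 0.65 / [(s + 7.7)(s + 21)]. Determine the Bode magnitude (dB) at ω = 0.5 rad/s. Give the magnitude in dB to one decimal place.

|j0.5 + 7.7| = √(0.5² + 7.7²) = 7.716
|j0.5 + 21| = √(0.5² + 21²) = 21.01
|H(j0.5)| = 0.65 / (7.716 × 21.01) = 0.0040102
20 log₁₀(0.0040102) = -47.94 dB

-47.9 dB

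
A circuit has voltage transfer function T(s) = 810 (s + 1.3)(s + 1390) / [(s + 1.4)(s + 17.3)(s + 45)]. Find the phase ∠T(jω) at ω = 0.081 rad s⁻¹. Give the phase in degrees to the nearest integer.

∠(j0.081 + 1.3) = arctan(0.081/1.3) = 3.57°
∠(j0.081 + 1390) = arctan(0.081/1390) = 0.00°
∠(j0.081 + 1.4) = arctan(0.081/1.4) = 3.31°
∠(j0.081 + 17.3) = arctan(0.081/17.3) = 0.27°
∠(j0.081 + 45) = arctan(0.081/45) = 0.10°
∠T(j0.081) = 3.57° + 0.00° − (3.31° + 0.27° + 0.10°) = -0.11°

-0°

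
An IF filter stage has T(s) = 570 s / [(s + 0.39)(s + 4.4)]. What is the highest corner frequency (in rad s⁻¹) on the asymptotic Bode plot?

Break frequencies occur at each pole and zero magnitude: 0.39 rad s⁻¹, 4.4 rad s⁻¹.
The highest is 4.4 rad s⁻¹.

4.4 rad s⁻¹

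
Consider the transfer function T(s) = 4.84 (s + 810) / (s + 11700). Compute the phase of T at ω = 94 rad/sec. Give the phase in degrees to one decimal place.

6.2°

∠(j94 + 810) = arctan(94/810) = 6.62°
∠(j94 + 11700) = arctan(94/11700) = 0.46°
∠T(j94) = 6.62° − 0.46° = 6.16°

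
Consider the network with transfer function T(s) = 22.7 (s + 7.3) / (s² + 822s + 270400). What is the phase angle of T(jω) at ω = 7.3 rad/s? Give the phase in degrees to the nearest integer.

∠(j7.3 + 7.3) = arctan(7.3/7.3) = 45.00°
∠[(j7.3)² + 822(j7.3) + 270400] = ∠[2.7035e+05 + j6000.6] = 1.27°
∠T(j7.3) = 45.00° − 1.27° = 43.73°

44 deg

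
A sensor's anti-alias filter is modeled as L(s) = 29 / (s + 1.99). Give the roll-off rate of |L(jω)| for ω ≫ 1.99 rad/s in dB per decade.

-20 dB/decade

With 0 zeros and 1 pole, the high-frequency asymptotic slope is 20 × (0 − 1) = -20 dB/decade.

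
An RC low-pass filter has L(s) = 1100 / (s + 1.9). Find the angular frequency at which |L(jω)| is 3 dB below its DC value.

1.9 rad/s

For a single-pole low-pass, the −3 dB point is at the pole: ω = 1.9 rad/s.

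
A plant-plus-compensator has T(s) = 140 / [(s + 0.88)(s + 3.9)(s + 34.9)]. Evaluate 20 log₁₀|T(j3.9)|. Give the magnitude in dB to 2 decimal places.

-14.86 dB

|j3.9 + 0.88| = √(3.9² + 0.88²) = 3.998
|j3.9 + 3.9| = √(3.9² + 3.9²) = 5.515
|j3.9 + 34.9| = √(3.9² + 34.9²) = 35.12
|T(j3.9)| = 140 / (3.998 × 5.515 × 35.12) = 0.18079
20 log₁₀(0.18079) = -14.856 dB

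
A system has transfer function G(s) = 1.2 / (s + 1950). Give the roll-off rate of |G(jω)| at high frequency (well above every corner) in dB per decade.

-20 dB/decade

With 0 zeros and 1 pole, the high-frequency asymptotic slope is 20 × (0 − 1) = -20 dB/decade.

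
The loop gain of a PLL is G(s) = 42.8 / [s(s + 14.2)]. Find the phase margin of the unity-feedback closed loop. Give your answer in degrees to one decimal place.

Gain crossover: |G(jω)| = 1 at ω ≈ 2.95 rad s⁻¹.
∠G(j2.95) = −90° − arctan(2.95/14.2) ≈ -101.74°
PM = 180° + (-101.74°) = 78.26°

78.3°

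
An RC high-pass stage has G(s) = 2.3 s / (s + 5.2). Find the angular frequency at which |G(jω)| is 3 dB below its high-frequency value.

For a single-pole high-pass, the −3 dB point is at the pole: ω = 5.2 rad s⁻¹.

5.2 rad s⁻¹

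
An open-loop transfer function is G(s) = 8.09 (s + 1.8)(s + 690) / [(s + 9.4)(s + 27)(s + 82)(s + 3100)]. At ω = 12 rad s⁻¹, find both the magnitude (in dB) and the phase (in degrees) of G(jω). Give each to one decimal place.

|G| = -64.6 dB, ∠G = -2.0°

|j12 + 1.8| = √(12² + 1.8²) = 12.13
|j12 + 690| = √(12² + 690²) = 690.1
|j12 + 9.4| = √(12² + 9.4²) = 15.24
|j12 + 27| = √(12² + 27²) = 29.55
|j12 + 82| = √(12² + 82²) = 82.87
|j12 + 3100| = √(12² + 3100²) = 3100
|G(j12)| = 8.09 × 12.13 × 690.1 / (15.24 × 29.55 × 82.87 × 3100) = 0.00058547
20 log₁₀(0.00058547) = -64.65 dB
∠(j12 + 1.8) = arctan(12/1.8) = 81.47°
∠(j12 + 690) = arctan(12/690) = 1.00°
∠(j12 + 9.4) = arctan(12/9.4) = 51.93°
∠(j12 + 27) = arctan(12/27) = 23.96°
∠(j12 + 82) = arctan(12/82) = 8.33°
∠(j12 + 3100) = arctan(12/3100) = 0.22°
∠G(j12) = 81.47° + 1.00° − (51.93° + 23.96° + 8.33° + 0.22°) = -1.97°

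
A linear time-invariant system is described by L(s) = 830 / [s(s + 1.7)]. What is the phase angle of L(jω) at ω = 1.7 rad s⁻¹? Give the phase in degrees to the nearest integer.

∠(j1.7 + 1.7) = arctan(1.7/1.7) = 45.00°
∠(j1.7) = 90.00°
∠L(j1.7) = − (45.00° + 90.00°) = -135.00°

-135°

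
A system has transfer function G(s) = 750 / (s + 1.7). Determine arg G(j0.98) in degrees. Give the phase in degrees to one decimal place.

∠(j0.98 + 1.7) = arctan(0.98/1.7) = 29.96°
∠G(j0.98) = −29.96° = -29.96°

-30.0°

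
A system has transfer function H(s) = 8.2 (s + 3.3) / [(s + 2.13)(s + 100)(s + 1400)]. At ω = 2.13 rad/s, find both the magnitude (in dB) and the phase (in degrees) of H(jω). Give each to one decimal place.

|H| = -82.3 dB, ∠H = -13.5°

|j2.13 + 3.3| = √(2.13² + 3.3²) = 3.928
|j2.13 + 2.13| = √(2.13² + 2.13²) = 3.012
|j2.13 + 100| = √(2.13² + 100²) = 100
|j2.13 + 1400| = √(2.13² + 1400²) = 1400
|H(j2.13)| = 8.2 × 3.928 / (3.012 × 100 × 1400) = 7.6354e-05
20 log₁₀(7.6354e-05) = -82.34 dB
∠(j2.13 + 3.3) = arctan(2.13/3.3) = 32.84°
∠(j2.13 + 2.13) = arctan(2.13/2.13) = 45.00°
∠(j2.13 + 100) = arctan(2.13/100) = 1.22°
∠(j2.13 + 1400) = arctan(2.13/1400) = 0.09°
∠H(j2.13) = 32.84° − (45.00° + 1.22° + 0.09°) = -13.47°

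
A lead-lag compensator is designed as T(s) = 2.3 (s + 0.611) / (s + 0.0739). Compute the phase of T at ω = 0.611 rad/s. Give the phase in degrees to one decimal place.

-38.1°

∠(j0.611 + 0.611) = arctan(0.611/0.611) = 45.00°
∠(j0.611 + 0.0739) = arctan(0.611/0.0739) = 83.10°
∠T(j0.611) = 45.00° − 83.10° = -38.10°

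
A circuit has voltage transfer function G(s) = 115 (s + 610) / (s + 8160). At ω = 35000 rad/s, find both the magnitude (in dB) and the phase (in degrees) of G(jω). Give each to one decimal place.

|G| = 41.0 dB, ∠G = 12.1°

|j35000 + 610| = √(35000² + 610²) = 3.501e+04
|j35000 + 8160| = √(35000² + 8160²) = 3.594e+04
|G(j35000)| = 115 × 3.501e+04 / 3.594e+04 = 112.01
20 log₁₀(112.01) = 40.99 dB
∠(j35000 + 610) = arctan(35000/610) = 89.00°
∠(j35000 + 8160) = arctan(35000/8160) = 76.88°
∠G(j35000) = 89.00° − 76.88° = 12.13°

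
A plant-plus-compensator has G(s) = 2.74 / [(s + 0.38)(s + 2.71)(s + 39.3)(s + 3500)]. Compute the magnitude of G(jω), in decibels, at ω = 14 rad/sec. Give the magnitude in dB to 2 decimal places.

-140.54 dB

|j14 + 0.38| = √(14² + 0.38²) = 14.01
|j14 + 2.71| = √(14² + 2.71²) = 14.26
|j14 + 39.3| = √(14² + 39.3²) = 41.72
|j14 + 3500| = √(14² + 3500²) = 3500
|G(j14)| = 2.74 / (14.01 × 14.26 × 41.72 × 3500) = 9.3959e-08
20 log₁₀(9.3959e-08) = -140.541 dB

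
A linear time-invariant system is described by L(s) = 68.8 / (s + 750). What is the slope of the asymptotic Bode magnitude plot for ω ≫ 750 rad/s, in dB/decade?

With 0 zeros and 1 pole, the high-frequency asymptotic slope is 20 × (0 − 1) = -20 dB/decade.

-20 dB/decade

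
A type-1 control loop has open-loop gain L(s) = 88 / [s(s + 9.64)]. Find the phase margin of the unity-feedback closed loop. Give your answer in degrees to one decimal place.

52.9 deg

Gain crossover: |L(jω)| = 1 at ω ≈ 7.28 rad/s.
∠L(j7.28) = −90° − arctan(7.28/9.64) ≈ -127.07°
PM = 180° + (-127.07°) = 52.93°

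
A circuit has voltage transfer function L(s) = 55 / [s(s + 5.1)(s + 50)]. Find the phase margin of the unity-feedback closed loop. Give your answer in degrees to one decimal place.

87.3 deg

Gain crossover: |L(jω)| = 1 at ω ≈ 0.215 rad/s.
∠L(j0.215) = −90° − arctan(0.215/5.1) − arctan(0.215/50) ≈ -92.67°
PM = 180° + (-92.67°) = 87.33°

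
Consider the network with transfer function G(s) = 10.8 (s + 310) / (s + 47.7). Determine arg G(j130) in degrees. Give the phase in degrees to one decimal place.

-47.1°

∠(j130 + 310) = arctan(130/310) = 22.75°
∠(j130 + 47.7) = arctan(130/47.7) = 69.85°
∠G(j130) = 22.75° − 69.85° = -47.10°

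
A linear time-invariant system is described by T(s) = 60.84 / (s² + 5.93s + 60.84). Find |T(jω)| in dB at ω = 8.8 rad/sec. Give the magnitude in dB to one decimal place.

0.9 dB

|(j8.8)² + 5.93(j8.8) + 60.84| = |-16.6 + j52.184| = 54.76
|T(j8.8)| = 60.84 / 54.76 = 1.111
20 log₁₀(1.111) = 0.91 dB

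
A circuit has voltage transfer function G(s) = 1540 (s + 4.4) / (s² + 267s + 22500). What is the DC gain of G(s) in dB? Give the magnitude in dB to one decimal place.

G(0) = 1540 × 4.4 / 22500 = 0.30116
20 log₁₀(0.30116) = -10.42 dB

-10.4 dB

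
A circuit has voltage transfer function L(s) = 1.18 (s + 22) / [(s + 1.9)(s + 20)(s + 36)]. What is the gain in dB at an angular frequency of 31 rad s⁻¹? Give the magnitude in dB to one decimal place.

|j31 + 22| = √(31² + 22²) = 38.01
|j31 + 1.9| = √(31² + 1.9²) = 31.06
|j31 + 20| = √(31² + 20²) = 36.89
|j31 + 36| = √(31² + 36²) = 47.51
|L(j31)| = 1.18 × 38.01 / (31.06 × 36.89 × 47.51) = 0.00082403
20 log₁₀(0.00082403) = -61.68 dB

-61.7 dB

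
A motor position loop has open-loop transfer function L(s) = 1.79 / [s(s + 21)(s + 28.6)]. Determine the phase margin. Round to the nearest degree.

Gain crossover: |L(jω)| = 1 at ω ≈ 0.00298 rad/s.
∠L(j0.00298) = −90° − arctan(0.00298/21) − arctan(0.00298/28.6) ≈ -90.01°
PM = 180° + (-90.01°) = 89.99°

90 deg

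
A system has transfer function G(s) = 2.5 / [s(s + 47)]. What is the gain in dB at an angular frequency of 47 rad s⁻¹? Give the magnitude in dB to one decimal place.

|j47 + 47| = √(47² + 47²) = 66.47
|j47| = 47
|G(j47)| = 2.5 / (66.47 × 47) = 0.00080026
20 log₁₀(0.00080026) = -61.94 dB

-61.9 dB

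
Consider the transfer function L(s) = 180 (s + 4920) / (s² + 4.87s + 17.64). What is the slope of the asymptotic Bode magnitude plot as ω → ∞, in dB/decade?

With 1 zero and 2 poles, the high-frequency asymptotic slope is 20 × (1 − 2) = -20 dB/decade.

-20 dB/decade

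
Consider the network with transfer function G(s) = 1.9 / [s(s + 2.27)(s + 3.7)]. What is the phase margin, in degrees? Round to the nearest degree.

81°

Gain crossover: |G(jω)| = 1 at ω ≈ 0.225 rad/s.
∠G(j0.225) = −90° − arctan(0.225/2.27) − arctan(0.225/3.7) ≈ -99.13°
PM = 180° + (-99.13°) = 80.87°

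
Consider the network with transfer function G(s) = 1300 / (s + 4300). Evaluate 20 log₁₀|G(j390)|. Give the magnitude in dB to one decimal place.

|j390 + 4300| = √(390² + 4300²) = 4318
|G(j390)| = 1300 / 4318 = 0.30109
20 log₁₀(0.30109) = -10.43 dB

-10.4 dB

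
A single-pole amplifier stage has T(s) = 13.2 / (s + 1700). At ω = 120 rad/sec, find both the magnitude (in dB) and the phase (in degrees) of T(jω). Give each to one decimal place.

|T| = -42.2 dB, ∠T = -4.0 deg

|j120 + 1700| = √(120² + 1700²) = 1704
|T(j120)| = 13.2 / 1704 = 0.0077454
20 log₁₀(0.0077454) = -42.22 dB
∠(j120 + 1700) = arctan(120/1700) = 4.04°
∠T(j120) = −4.04° = -4.04°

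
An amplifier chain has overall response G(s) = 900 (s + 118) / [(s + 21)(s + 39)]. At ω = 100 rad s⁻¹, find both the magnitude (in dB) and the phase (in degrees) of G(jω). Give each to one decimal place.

|j100 + 118| = √(100² + 118²) = 154.7
|j100 + 21| = √(100² + 21²) = 102.2
|j100 + 39| = √(100² + 39²) = 107.3
|G(j100)| = 900 × 154.7 / (102.2 × 107.3) = 12.692
20 log₁₀(12.692) = 22.07 dB
∠(j100 + 118) = arctan(100/118) = 40.28°
∠(j100 + 21) = arctan(100/21) = 78.14°
∠(j100 + 39) = arctan(100/39) = 68.69°
∠G(j100) = 40.28° − (78.14° + 68.69°) = -106.55°

|G| = 22.1 dB, ∠G = -106.6°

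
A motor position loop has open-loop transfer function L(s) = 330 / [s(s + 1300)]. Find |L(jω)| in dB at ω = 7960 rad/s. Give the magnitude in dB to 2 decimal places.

-105.78 dB

|j7960 + 1300| = √(7960² + 1300²) = 8065
|j7960| = 7960
|L(j7960)| = 330 / (8065 × 7960) = 5.1401e-06
20 log₁₀(5.1401e-06) = -105.781 dB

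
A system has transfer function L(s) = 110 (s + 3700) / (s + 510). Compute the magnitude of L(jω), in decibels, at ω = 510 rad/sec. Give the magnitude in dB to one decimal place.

|j510 + 3700| = √(510² + 3700²) = 3735
|j510 + 510| = √(510² + 510²) = 721.2
|L(j510)| = 110 × 3735 / 721.2 = 569.63
20 log₁₀(569.63) = 55.11 dB

55.1 dB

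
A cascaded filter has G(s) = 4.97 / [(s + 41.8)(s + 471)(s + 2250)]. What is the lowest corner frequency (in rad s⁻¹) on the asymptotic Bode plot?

41.8 rad s⁻¹

Break frequencies occur at each pole and zero magnitude: 41.8 rad s⁻¹, 471 rad s⁻¹, 2250 rad s⁻¹.
The lowest is 41.8 rad s⁻¹.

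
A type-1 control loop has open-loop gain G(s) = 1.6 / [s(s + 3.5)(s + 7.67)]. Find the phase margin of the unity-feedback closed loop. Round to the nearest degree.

89 deg

Gain crossover: |G(jω)| = 1 at ω ≈ 0.0596 rad s⁻¹.
∠G(j0.0596) = −90° − arctan(0.0596/3.5) − arctan(0.0596/7.67) ≈ -91.42°
PM = 180° + (-91.42°) = 88.58°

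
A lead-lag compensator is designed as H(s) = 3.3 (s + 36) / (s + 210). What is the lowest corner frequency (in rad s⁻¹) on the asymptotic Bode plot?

Break frequencies occur at each pole and zero magnitude: 36 rad s⁻¹, 210 rad s⁻¹.
The lowest is 36 rad s⁻¹.

36 rad s⁻¹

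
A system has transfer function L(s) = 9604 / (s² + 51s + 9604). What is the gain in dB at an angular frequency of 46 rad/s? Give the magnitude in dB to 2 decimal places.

|(j46)² + 51(j46) + 9604| = |7488 + j2346| = 7847
|L(j46)| = 9604 / 7847 = 1.2239
20 log₁₀(1.2239) = 1.755 dB

1.76 dB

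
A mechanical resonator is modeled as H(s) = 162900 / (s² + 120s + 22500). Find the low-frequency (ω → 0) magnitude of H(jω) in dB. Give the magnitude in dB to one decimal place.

H(0) = 162900 / 22500 = 7.24
20 log₁₀(7.24) = 17.19 dB

17.2 dB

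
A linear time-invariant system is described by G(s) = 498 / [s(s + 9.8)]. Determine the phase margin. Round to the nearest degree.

25°

Gain crossover: |G(jω)| = 1 at ω ≈ 21.3 rad/s.
∠G(j21.3) = −90° − arctan(21.3/9.8) ≈ -155.26°
PM = 180° + (-155.26°) = 24.74°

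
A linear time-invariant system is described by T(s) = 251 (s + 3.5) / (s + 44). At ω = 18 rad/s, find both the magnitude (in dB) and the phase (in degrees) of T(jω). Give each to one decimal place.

|j18 + 3.5| = √(18² + 3.5²) = 18.34
|j18 + 44| = √(18² + 44²) = 47.54
|T(j18)| = 251 × 18.34 / 47.54 = 96.817
20 log₁₀(96.817) = 39.72 dB
∠(j18 + 3.5) = arctan(18/3.5) = 79.00°
∠(j18 + 44) = arctan(18/44) = 22.25°
∠T(j18) = 79.00° − 22.25° = 56.75°

|T| = 39.7 dB, ∠T = 56.7°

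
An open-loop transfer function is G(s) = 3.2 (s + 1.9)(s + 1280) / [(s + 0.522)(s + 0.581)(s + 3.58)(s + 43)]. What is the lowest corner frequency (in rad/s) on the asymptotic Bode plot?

Break frequencies occur at each pole and zero magnitude: 0.522 rad/s, 0.581 rad/s, 1.9 rad/s, 3.58 rad/s, 43 rad/s, 1280 rad/s.
The lowest is 0.522 rad/s.

0.522 rad/s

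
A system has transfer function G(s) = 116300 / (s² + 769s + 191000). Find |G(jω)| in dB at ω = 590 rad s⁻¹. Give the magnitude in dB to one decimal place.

|(j590)² + 769(j590) + 191000| = |-1.571e+05 + j4.5371e+05| = 4.801e+05
|G(j590)| = 116300 / 4.801e+05 = 0.24222
20 log₁₀(0.24222) = -12.32 dB

-12.3 dB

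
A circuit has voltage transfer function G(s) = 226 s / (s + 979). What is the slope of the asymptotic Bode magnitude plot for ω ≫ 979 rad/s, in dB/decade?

With 1 zero and 1 pole, the high-frequency asymptotic slope is 20 × (1 − 1) = 0 dB/decade.

0 dB/decade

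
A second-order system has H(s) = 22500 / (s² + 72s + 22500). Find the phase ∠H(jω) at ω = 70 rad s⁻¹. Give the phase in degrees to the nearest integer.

∠[(j70)² + 72(j70) + 22500] = ∠[17600 + j5040] = 15.98°
∠H(j70) = −15.98° = -15.98°

-16 deg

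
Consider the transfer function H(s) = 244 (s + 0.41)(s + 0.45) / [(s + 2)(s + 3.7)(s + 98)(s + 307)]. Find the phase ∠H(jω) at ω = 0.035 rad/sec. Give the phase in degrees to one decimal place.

∠(j0.035 + 0.41) = arctan(0.035/0.41) = 4.88°
∠(j0.035 + 0.45) = arctan(0.035/0.45) = 4.45°
∠(j0.035 + 2) = arctan(0.035/2) = 1.00°
∠(j0.035 + 3.7) = arctan(0.035/3.7) = 0.54°
∠(j0.035 + 98) = arctan(0.035/98) = 0.02°
∠(j0.035 + 307) = arctan(0.035/307) = 0.01°
∠H(j0.035) = 4.88° + 4.45° − (1.00° + 0.54° + 0.02° + 0.01°) = 7.76°

7.8°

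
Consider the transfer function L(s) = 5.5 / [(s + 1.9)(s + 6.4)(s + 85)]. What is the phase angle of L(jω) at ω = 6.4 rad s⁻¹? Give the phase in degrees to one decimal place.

∠(j6.4 + 1.9) = arctan(6.4/1.9) = 73.47°
∠(j6.4 + 6.4) = arctan(6.4/6.4) = 45.00°
∠(j6.4 + 85) = arctan(6.4/85) = 4.31°
∠L(j6.4) = − (73.47° + 45.00° + 4.31°) = -122.77°

-122.8°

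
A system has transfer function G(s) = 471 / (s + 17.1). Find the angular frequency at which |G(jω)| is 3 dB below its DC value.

For a single-pole low-pass, the −3 dB point is at the pole: ω = 17.1 rad/sec.

17.1 rad/sec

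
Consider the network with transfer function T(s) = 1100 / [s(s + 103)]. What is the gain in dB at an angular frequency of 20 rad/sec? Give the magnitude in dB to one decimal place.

|j20 + 103| = √(20² + 103²) = 104.9
|j20| = 20
|T(j20)| = 1100 / (104.9 × 20) = 0.52419
20 log₁₀(0.52419) = -5.61 dB

-5.6 dB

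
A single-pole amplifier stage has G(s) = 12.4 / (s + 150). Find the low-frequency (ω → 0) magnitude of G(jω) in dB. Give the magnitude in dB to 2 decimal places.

G(0) = 12.4 / 150 = 0.082667
20 log₁₀(0.082667) = -21.653 dB

-21.65 dB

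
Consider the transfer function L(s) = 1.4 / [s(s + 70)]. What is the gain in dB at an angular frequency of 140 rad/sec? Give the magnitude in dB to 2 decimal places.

|j140 + 70| = √(140² + 70²) = 156.5
|j140| = 140
|L(j140)| = 1.4 / (156.5 × 140) = 6.3888e-05
20 log₁₀(6.3888e-05) = -83.892 dB

-83.89 dB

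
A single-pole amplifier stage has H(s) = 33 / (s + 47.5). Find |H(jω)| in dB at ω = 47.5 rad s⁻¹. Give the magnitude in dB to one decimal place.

|j47.5 + 47.5| = √(47.5² + 47.5²) = 67.18
|H(j47.5)| = 33 / 67.18 = 0.49125
20 log₁₀(0.49125) = -6.17 dB

-6.2 dB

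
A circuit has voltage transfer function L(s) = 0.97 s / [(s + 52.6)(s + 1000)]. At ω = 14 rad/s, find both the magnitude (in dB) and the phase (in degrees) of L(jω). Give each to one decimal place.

|L| = -72.1 dB, ∠L = 74.3°

|j14| = 14
|j14 + 52.6| = √(14² + 52.6²) = 54.43
|j14 + 1000| = √(14² + 1000²) = 1000
|L(j14)| = 0.97 × 14 / (54.43 × 1000) = 0.00024946
20 log₁₀(0.00024946) = -72.06 dB
∠(j14) = 90.00°
∠(j14 + 52.6) = arctan(14/52.6) = 14.90°
∠(j14 + 1000) = arctan(14/1000) = 0.80°
∠L(j14) = 90.00° − (14.90° + 0.80°) = 74.29°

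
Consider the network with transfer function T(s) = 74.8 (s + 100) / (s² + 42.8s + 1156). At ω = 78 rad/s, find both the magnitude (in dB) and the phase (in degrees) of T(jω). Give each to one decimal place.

|j78 + 100| = √(78² + 100²) = 126.8
|(j78)² + 42.8(j78) + 1156| = |-4928 + j3338.4| = 5952
|T(j78)| = 74.8 × 126.8 / 5952 = 1.5937
20 log₁₀(1.5937) = 4.05 dB
∠(j78 + 100) = arctan(78/100) = 37.95°
∠[(j78)² + 42.8(j78) + 1156] = ∠[-4928 + j3338.4] = 145.88°
∠T(j78) = 37.95° − 145.88° = -107.93°

|T| = 4.0 dB, ∠T = -107.9°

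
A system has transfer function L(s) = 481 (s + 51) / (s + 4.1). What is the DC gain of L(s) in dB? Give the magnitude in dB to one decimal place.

L(0) = 481 × 51 / 4.1 = 5983.2
20 log₁₀(5983.2) = 75.54 dB

75.5 dB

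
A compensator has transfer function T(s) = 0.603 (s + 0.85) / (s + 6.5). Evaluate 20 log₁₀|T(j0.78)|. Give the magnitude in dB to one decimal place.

-19.5 dB

|j0.78 + 0.85| = √(0.78² + 0.85²) = 1.154
|j0.78 + 6.5| = √(0.78² + 6.5²) = 6.547
|T(j0.78)| = 0.603 × 1.154 / 6.547 = 0.10626
20 log₁₀(0.10626) = -19.47 dB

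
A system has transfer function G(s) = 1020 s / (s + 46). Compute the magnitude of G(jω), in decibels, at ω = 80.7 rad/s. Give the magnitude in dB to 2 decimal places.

|j80.7| = 80.7
|j80.7 + 46| = √(80.7² + 46²) = 92.89
|G(j80.7)| = 1020 × 80.7 / 92.89 = 886.15
20 log₁₀(886.15) = 58.950 dB

58.95 dB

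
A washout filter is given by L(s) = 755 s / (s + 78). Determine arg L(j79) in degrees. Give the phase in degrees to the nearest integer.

45 deg

∠(j79) = 90.00°
∠(j79 + 78) = arctan(79/78) = 45.36°
∠L(j79) = 90.00° − 45.36° = 44.64°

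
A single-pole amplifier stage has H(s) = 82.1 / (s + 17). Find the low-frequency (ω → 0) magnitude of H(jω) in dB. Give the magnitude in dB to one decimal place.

13.7 dB

H(0) = 82.1 / 17 = 4.8294
20 log₁₀(4.8294) = 13.68 dB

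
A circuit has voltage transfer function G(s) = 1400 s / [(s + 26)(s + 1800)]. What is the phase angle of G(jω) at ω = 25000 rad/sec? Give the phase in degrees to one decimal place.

∠(j25000) = 90.00°
∠(j25000 + 26) = arctan(25000/26) = 89.94°
∠(j25000 + 1800) = arctan(25000/1800) = 85.88°
∠G(j25000) = 90.00° − (89.94° + 85.88°) = -85.82°

-85.8°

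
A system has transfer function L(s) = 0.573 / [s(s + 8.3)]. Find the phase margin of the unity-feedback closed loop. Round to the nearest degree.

Gain crossover: |L(jω)| = 1 at ω ≈ 0.069 rad/s.
∠L(j0.069) = −90° − arctan(0.069/8.3) ≈ -90.48°
PM = 180° + (-90.48°) = 89.52°

90°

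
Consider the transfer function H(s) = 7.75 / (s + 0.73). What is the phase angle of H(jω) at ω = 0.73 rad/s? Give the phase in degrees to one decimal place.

-45.0°

∠(j0.73 + 0.73) = arctan(0.73/0.73) = 45.00°
∠H(j0.73) = −45.00° = -45.00°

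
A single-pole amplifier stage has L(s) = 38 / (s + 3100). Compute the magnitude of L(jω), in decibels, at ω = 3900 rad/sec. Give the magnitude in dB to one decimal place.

-42.4 dB

|j3900 + 3100| = √(3900² + 3100²) = 4982
|L(j3900)| = 38 / 4982 = 0.0076275
20 log₁₀(0.0076275) = -42.35 dB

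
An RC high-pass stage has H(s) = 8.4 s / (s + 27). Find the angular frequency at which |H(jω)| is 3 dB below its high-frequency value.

For a single-pole high-pass, the −3 dB point is at the pole: ω = 27 rad/sec.

27 rad/sec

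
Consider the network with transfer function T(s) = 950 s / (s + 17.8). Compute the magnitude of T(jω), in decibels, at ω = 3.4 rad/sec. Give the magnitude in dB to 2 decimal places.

|j3.4| = 3.4
|j3.4 + 17.8| = √(3.4² + 17.8²) = 18.12
|T(j3.4)| = 950 × 3.4 / 18.12 = 178.24
20 log₁₀(178.24) = 45.020 dB

45.02 dB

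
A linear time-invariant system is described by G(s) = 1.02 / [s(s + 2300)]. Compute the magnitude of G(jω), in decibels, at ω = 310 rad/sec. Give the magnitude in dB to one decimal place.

|j310 + 2300| = √(310² + 2300²) = 2321
|j310| = 310
|G(j310)| = 1.02 / (2321 × 310) = 1.4178e-06
20 log₁₀(1.4178e-06) = -116.97 dB

-117.0 dB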